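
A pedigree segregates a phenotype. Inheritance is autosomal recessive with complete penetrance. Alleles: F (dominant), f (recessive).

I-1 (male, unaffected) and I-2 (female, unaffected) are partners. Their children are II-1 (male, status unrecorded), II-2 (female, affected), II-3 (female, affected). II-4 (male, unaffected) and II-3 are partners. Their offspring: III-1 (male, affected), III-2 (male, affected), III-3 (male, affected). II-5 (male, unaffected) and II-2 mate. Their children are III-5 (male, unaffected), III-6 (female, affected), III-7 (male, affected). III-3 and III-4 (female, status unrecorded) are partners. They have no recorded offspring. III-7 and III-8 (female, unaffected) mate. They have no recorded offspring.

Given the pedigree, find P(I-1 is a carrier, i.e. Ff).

I-1 is unaffected so carries F and passed f to II-2 (ff), so I-1 is Ff, giving P(Ff) = 1.

1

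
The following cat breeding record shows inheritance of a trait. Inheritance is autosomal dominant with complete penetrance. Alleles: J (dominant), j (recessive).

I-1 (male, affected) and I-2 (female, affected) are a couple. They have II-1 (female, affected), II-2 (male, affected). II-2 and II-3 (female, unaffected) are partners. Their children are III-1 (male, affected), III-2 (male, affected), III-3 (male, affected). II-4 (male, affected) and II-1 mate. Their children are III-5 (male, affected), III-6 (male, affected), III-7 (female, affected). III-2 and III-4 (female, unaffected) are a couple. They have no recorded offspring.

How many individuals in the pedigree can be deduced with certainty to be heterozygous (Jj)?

Obligate heterozygotes: III-1 is affected so carries J and received j from II-3 (jj), so III-1 is Jj; III-2 is affected so carries J and received j from II-3 (jj), so III-2 is Jj; III-3 is affected so carries J and received j from II-3 (jj), so III-3 is Jj.
Every other individual is either homozygous by phenotype or has at least one consistent homozygous assignment, so the count is 3.

3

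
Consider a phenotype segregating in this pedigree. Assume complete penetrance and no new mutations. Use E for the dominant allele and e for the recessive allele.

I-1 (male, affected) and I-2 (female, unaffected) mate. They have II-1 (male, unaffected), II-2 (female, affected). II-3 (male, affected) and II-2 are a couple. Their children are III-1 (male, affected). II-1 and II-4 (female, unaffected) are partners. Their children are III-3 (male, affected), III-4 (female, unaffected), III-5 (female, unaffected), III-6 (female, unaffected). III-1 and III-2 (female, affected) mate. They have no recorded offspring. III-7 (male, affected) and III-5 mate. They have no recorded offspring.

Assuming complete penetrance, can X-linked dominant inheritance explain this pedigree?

No

Under X-linked dominant, III-3 (affected, male) cannot arise from II-1 (unaffected) × II-4 (unaffected).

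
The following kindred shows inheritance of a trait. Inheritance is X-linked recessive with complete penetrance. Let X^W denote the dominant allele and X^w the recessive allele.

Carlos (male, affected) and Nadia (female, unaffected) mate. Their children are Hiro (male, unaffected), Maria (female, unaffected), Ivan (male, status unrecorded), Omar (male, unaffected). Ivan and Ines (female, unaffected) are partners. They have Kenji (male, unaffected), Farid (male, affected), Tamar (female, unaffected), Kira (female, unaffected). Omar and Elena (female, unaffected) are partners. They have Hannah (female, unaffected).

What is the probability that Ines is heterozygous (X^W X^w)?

1

Ines is unaffected so carries W and passed w to Farid (X^w Y), so Ines is X^W X^w, giving P(X^W X^w) = 1.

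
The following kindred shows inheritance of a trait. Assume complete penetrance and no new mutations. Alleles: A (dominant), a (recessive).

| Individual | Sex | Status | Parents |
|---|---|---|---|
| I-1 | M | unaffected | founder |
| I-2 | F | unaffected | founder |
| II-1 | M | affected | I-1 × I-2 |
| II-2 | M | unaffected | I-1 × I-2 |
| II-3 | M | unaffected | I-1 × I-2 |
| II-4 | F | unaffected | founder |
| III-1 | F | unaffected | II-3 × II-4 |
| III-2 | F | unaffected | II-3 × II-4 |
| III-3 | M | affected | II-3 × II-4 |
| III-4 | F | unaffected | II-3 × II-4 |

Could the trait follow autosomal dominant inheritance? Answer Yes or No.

Under autosomal dominant, II-1 (affected, male) cannot arise from I-1 (unaffected) × I-2 (unaffected).

No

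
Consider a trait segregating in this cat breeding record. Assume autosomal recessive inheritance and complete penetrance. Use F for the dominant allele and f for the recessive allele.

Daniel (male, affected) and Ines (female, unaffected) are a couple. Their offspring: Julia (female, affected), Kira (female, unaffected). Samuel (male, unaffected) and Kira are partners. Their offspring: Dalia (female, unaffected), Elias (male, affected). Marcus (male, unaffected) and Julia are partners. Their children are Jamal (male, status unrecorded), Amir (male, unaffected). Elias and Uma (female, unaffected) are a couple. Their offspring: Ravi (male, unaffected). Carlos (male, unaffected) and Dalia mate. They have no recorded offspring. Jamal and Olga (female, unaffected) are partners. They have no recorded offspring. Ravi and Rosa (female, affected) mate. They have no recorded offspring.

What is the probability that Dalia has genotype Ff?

Samuel is unaffected so carries F and passed f to Elias (ff), so Samuel is Ff.
Kira is unaffected so carries F and received f from Daniel (ff), so Kira is Ff.
Their cross gives offspring ratios 1/4 FF : 1/2 Ff : 1/4 ff. Conditioning on Dalia being unaffected, P(Ff) = 1/2 / 3/4 = 2/3.

2/3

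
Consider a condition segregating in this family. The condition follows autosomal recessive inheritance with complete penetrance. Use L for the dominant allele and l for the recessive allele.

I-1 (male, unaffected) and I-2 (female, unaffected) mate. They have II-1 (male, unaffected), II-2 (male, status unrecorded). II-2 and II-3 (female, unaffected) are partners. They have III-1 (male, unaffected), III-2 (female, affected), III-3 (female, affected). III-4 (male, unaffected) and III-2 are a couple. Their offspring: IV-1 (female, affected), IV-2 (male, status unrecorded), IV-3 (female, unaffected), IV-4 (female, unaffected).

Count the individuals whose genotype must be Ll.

Obligate heterozygotes: II-3 is unaffected so carries L and passed l to III-2 (ll), so II-3 is Ll; III-4 is unaffected so carries L and passed l to IV-1 (ll), so III-4 is Ll; IV-3 is unaffected so carries L and received l from III-2 (ll), so IV-3 is Ll; IV-4 is unaffected so carries L and received l from III-2 (ll), so IV-4 is Ll.
Every other individual is either homozygous by phenotype or has at least one consistent homozygous assignment, so the count is 4.

4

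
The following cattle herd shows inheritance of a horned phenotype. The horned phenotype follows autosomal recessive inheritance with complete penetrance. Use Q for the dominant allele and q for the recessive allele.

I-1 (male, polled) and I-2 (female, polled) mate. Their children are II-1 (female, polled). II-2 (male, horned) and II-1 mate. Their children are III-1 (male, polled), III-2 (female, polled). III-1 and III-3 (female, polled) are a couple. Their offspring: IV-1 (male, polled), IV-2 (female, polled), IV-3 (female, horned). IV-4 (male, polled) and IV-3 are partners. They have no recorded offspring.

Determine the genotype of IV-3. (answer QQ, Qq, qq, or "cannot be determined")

IV-3 is horned, so IV-3 is qq.

qq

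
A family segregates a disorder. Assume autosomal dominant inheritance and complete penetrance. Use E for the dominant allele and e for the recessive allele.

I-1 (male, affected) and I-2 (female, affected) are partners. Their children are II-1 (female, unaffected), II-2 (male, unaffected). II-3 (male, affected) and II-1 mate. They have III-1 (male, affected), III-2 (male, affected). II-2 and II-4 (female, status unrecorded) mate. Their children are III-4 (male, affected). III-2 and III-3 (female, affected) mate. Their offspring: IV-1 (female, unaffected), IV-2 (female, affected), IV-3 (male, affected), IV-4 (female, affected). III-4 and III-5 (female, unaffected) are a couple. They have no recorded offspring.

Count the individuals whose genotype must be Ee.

6

Obligate heterozygotes: I-1 is affected so carries E and passed e to II-1 (ee), so I-1 is Ee; I-2 is affected so carries E and passed e to II-1 (ee), so I-2 is Ee; III-1 is affected so carries E and received e from II-1 (ee), so III-1 is Ee; III-2 is affected so carries E and received e from II-1 (ee), so III-2 is Ee; III-3 is affected so carries E and passed e to IV-1 (ee), so III-3 is Ee; III-4 is affected so carries E and received e from II-2 (ee), so III-4 is Ee.
Every other individual is either homozygous by phenotype or has at least one consistent homozygous assignment, so the count is 6.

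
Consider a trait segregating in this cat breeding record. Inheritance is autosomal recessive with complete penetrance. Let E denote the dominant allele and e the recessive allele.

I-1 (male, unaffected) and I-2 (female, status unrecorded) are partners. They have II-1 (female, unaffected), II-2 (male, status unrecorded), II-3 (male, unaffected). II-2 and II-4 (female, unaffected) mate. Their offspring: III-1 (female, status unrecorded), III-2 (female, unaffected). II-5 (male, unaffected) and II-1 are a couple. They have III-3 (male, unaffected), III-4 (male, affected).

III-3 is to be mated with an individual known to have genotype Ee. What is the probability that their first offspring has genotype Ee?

II-5 is unaffected so carries E and passed e to III-4 (ee), so II-5 is Ee.
II-1 is unaffected so carries E and passed e to III-4 (ee), so II-1 is Ee.
III-3 is an unaffected offspring of II-5 (Ee) × II-1 (Ee), whose cross gives 1/4 EE : 1/2 Ee : 1/4 ee; conditioning on being unaffected, III-3 is EE with probability 1/3, Ee with probability 2/3.
Summing over parental genotype combinations, P(offspring has genotype Ee) = 1/3·1/2 + 2/3·1/2 = 1/2.

1/2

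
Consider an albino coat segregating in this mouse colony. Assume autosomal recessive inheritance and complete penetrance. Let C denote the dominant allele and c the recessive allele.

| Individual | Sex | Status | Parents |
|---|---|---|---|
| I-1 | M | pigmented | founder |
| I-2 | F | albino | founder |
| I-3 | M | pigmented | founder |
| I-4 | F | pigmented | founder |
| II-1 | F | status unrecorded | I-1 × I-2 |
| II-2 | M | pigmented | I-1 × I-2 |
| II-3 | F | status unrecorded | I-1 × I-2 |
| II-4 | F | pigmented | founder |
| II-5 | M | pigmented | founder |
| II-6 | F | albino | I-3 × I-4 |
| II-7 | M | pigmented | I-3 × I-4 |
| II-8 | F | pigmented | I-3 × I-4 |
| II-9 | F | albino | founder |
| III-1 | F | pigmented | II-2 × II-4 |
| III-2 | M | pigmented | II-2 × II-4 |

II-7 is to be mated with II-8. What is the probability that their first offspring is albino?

1/9

I-3 is pigmented so carries C and passed c to II-6 (cc), so I-3 is Cc.
I-4 is pigmented so carries C and passed c to II-6 (cc), so I-4 is Cc.
II-7 is a pigmented offspring of I-3 (Cc) × I-4 (Cc), whose cross gives 1/4 CC : 1/2 Cc : 1/4 cc; conditioning on being pigmented, II-7 is CC with probability 1/3, Cc with probability 2/3.
II-8 is a pigmented offspring of I-3 (Cc) × I-4 (Cc), whose cross gives 1/4 CC : 1/2 Cc : 1/4 cc; conditioning on being pigmented, II-8 is CC with probability 1/3, Cc with probability 2/3.
Summing over parental genotype combinations, P(offspring is albino) = 4/9·1/4 = 1/9.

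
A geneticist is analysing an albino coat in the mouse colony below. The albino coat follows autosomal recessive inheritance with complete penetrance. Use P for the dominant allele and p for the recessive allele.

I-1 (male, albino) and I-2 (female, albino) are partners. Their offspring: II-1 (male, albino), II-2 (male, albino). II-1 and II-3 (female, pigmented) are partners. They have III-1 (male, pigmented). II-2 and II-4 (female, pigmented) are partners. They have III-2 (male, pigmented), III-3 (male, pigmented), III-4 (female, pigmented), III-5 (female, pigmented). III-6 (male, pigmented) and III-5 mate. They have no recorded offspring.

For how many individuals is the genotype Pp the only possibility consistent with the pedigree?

Obligate heterozygotes: III-1 is pigmented so carries P and received p from II-1 (pp), so III-1 is Pp; III-2 is pigmented so carries P and received p from II-2 (pp), so III-2 is Pp; III-3 is pigmented so carries P and received p from II-2 (pp), so III-3 is Pp; III-4 is pigmented so carries P and received p from II-2 (pp), so III-4 is Pp; III-5 is pigmented so carries P and received p from II-2 (pp), so III-5 is Pp.
Every other individual is either homozygous by phenotype or has at least one consistent homozygous assignment, so the count is 5.

5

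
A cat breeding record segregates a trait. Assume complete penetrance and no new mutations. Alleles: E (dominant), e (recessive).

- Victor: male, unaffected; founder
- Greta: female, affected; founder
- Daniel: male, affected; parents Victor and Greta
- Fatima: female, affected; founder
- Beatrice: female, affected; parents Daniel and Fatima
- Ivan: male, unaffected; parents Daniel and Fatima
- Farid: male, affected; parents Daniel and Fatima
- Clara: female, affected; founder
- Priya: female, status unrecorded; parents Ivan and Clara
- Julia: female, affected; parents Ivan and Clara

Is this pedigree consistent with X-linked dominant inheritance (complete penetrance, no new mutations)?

A consistent assignment under X-linked dominant exists: Victor X^e Y, Greta X^E X^E, Daniel X^E Y, Fatima X^E X^e, Beatrice X^E X^E, Ivan X^e Y, Farid X^E Y, Clara X^E X^E, Priya X^E X^e, Julia X^E X^e.
In this assignment every recorded phenotype matches its genotype and every non-founder's genotype is obtainable from its parents' genotypes, so the pedigree is consistent.

Yes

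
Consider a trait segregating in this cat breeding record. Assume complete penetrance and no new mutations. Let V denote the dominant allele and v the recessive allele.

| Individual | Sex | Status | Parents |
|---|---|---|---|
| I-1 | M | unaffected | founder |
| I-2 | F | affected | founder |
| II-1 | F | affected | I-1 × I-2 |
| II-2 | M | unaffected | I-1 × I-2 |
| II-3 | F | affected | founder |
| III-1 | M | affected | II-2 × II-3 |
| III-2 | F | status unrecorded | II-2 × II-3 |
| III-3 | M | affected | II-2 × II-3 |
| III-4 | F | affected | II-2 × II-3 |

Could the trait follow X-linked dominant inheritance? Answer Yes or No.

Yes

A consistent assignment under X-linked dominant exists: I-1 X^v Y, I-2 X^V X^v, II-1 X^V X^v, II-2 X^v Y, II-3 X^V X^V, III-1 X^V Y, III-2 X^V X^v, III-3 X^V Y, III-4 X^V X^v.
In this assignment every recorded phenotype matches its genotype and every non-founder's genotype is obtainable from its parents' genotypes, so the pedigree is consistent.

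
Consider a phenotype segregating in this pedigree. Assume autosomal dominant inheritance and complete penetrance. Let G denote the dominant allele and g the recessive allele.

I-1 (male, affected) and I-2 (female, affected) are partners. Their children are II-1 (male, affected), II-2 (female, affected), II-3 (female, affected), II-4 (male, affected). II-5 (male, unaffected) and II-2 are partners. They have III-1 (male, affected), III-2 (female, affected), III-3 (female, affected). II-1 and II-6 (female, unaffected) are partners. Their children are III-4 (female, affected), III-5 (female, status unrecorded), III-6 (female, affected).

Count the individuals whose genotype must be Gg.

5

Obligate heterozygotes: III-1 is affected so carries G and received g from II-5 (gg), so III-1 is Gg; III-2 is affected so carries G and received g from II-5 (gg), so III-2 is Gg; III-3 is affected so carries G and received g from II-5 (gg), so III-3 is Gg; III-4 is affected so carries G and received g from II-6 (gg), so III-4 is Gg; III-6 is affected so carries G and received g from II-6 (gg), so III-6 is Gg.
Every other individual is either homozygous by phenotype or has at least one consistent homozygous assignment, so the count is 5.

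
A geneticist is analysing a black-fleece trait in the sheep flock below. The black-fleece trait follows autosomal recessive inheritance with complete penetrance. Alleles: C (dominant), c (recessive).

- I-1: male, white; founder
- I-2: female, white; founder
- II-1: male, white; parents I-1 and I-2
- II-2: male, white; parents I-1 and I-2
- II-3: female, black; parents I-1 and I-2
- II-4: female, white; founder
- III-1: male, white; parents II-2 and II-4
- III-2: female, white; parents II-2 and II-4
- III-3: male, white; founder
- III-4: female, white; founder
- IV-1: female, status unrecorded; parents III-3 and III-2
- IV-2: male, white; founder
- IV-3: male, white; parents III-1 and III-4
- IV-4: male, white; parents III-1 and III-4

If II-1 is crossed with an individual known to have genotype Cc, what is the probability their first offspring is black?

I-1 is white so carries C and passed c to II-3 (cc), so I-1 is Cc.
I-2 is white so carries C and passed c to II-3 (cc), so I-2 is Cc.
II-1 is a white offspring of I-1 (Cc) × I-2 (Cc), whose cross gives 1/4 CC : 1/2 Cc : 1/4 cc; conditioning on being white, II-1 is CC with probability 1/3, Cc with probability 2/3.
Summing over parental genotype combinations, P(offspring is black) = 2/3·1/4 = 1/6.

1/6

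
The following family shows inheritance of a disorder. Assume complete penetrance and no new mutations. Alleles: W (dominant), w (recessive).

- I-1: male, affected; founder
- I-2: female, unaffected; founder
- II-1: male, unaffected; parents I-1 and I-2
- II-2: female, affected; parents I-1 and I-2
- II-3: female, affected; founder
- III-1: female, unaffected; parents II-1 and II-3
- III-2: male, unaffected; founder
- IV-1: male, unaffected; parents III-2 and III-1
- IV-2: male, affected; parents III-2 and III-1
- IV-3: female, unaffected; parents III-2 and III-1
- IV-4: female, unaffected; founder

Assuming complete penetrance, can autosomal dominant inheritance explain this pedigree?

Under autosomal dominant, IV-2 (affected, male) cannot arise from III-2 (unaffected) × III-1 (unaffected).

No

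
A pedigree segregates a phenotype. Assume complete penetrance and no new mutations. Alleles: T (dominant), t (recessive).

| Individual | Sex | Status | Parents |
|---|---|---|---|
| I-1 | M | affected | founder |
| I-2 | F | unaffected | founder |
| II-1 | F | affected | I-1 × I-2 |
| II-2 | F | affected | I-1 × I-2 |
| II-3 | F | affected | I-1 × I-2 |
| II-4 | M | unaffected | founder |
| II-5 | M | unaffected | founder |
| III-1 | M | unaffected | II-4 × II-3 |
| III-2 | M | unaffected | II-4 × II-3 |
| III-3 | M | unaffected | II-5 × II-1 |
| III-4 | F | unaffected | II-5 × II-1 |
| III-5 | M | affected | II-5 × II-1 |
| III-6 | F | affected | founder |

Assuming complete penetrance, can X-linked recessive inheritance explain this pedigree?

No

Under X-linked recessive, III-1 (unaffected, male) cannot arise from II-4 (unaffected) × II-3 (affected).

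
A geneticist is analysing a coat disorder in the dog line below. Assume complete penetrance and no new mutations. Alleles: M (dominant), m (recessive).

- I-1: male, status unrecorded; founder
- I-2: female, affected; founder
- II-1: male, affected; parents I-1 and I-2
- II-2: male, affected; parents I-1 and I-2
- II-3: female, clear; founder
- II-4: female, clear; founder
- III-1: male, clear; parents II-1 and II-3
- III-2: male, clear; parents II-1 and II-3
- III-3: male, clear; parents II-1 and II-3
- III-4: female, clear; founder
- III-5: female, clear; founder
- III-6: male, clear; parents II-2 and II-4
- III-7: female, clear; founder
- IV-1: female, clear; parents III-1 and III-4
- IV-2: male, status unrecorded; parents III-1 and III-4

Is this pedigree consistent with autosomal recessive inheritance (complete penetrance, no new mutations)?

A consistent assignment under autosomal recessive exists: I-1 Mm, I-2 mm, II-1 mm, II-2 mm, II-3 MM, II-4 MM, III-1 Mm, III-2 Mm, III-3 Mm, III-4 MM, III-5 MM, III-6 Mm, III-7 MM, IV-1 MM, IV-2 MM.
In this assignment every recorded phenotype matches its genotype and every non-founder's genotype is obtainable from its parents' genotypes, so the pedigree is consistent.

Yes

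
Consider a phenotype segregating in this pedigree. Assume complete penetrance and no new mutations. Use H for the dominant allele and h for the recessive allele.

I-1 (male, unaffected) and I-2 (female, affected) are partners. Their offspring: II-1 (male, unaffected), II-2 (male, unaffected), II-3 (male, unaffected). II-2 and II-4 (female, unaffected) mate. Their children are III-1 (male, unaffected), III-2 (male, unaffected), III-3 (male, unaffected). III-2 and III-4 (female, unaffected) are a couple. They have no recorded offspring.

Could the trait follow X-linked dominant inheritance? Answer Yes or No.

Yes

A consistent assignment under X-linked dominant exists: I-1 X^h Y, I-2 X^H X^h, II-1 X^h Y, II-2 X^h Y, II-3 X^h Y, II-4 X^h X^h, III-1 X^h Y, III-2 X^h Y, III-3 X^h Y, III-4 X^h X^h.
In this assignment every recorded phenotype matches its genotype and every non-founder's genotype is obtainable from its parents' genotypes, so the pedigree is consistent.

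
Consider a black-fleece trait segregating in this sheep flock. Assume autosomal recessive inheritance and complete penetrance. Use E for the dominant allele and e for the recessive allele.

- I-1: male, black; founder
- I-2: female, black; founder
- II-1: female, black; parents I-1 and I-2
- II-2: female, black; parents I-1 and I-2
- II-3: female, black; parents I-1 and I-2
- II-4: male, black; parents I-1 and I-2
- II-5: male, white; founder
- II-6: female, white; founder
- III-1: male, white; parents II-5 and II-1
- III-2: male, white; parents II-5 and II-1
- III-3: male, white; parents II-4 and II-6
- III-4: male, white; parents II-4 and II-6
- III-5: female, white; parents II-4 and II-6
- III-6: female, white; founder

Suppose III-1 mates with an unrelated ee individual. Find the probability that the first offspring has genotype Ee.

III-1 is white so carries E and received e from II-1 (ee), so III-1 is Ee.
The cross gives 1/2 Ee : 1/2 ee, so P(offspring has genotype Ee) = 1/2.

1/2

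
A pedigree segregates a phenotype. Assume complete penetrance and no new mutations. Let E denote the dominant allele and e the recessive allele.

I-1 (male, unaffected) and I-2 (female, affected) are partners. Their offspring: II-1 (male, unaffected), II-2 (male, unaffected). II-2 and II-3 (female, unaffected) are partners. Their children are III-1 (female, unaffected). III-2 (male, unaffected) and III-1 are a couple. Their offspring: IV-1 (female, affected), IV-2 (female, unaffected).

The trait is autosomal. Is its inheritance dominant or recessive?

recessive

III-2 and III-1 are both unaffected yet have an affected child IV-1. Under dominance, an affected child requires at least one affected parent, so the trait cannot be dominant.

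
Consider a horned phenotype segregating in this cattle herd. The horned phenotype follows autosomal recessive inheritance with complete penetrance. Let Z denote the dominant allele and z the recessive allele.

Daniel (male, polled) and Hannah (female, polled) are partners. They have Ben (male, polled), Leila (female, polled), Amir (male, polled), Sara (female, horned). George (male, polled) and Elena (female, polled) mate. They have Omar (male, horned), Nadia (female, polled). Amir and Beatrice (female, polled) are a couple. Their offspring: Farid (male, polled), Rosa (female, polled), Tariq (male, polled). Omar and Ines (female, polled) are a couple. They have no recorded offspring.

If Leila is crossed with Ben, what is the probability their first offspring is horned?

1/9

Daniel is polled so carries Z and passed z to Sara (zz), so Daniel is Zz.
Hannah is polled so carries Z and passed z to Sara (zz), so Hannah is Zz.
Leila is a polled offspring of Daniel (Zz) × Hannah (Zz), whose cross gives 1/4 ZZ : 1/2 Zz : 1/4 zz; conditioning on being polled, Leila is ZZ with probability 1/3, Zz with probability 2/3.
Ben is a polled offspring of Daniel (Zz) × Hannah (Zz), whose cross gives 1/4 ZZ : 1/2 Zz : 1/4 zz; conditioning on being polled, Ben is ZZ with probability 1/3, Zz with probability 2/3.
Summing over parental genotype combinations, P(offspring is horned) = 4/9·1/4 = 1/9.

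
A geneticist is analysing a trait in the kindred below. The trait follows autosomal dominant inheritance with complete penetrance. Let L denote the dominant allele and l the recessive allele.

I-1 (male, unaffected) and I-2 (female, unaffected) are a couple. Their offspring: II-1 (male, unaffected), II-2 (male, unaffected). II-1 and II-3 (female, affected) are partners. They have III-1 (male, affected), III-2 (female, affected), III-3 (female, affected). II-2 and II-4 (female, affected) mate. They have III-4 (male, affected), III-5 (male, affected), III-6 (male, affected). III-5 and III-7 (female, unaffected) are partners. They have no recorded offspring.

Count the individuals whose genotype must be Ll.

Obligate heterozygotes: III-1 is affected so carries L and received l from II-1 (ll), so III-1 is Ll; III-2 is affected so carries L and received l from II-1 (ll), so III-2 is Ll; III-3 is affected so carries L and received l from II-1 (ll), so III-3 is Ll; III-4 is affected so carries L and received l from II-2 (ll), so III-4 is Ll; III-5 is affected so carries L and received l from II-2 (ll), so III-5 is Ll; III-6 is affected so carries L and received l from II-2 (ll), so III-6 is Ll.
Every other individual is either homozygous by phenotype or has at least one consistent homozygous assignment, so the count is 6.

6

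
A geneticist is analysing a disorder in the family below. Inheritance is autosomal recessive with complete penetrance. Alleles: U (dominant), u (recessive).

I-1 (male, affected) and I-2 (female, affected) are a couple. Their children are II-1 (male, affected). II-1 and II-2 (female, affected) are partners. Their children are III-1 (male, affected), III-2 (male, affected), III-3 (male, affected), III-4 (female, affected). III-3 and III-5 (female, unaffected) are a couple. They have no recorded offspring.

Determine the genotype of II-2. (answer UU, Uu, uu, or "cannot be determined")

uu

II-2 is affected, so II-2 is uu.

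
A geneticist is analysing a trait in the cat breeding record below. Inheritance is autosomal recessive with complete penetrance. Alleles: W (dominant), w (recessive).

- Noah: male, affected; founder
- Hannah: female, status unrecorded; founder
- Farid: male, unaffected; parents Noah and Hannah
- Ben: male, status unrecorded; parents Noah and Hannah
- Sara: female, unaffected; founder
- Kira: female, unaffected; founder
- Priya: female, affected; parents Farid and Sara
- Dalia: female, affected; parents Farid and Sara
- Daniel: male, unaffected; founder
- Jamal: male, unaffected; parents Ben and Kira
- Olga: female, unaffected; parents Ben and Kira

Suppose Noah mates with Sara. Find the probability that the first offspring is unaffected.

Noah is affected, so Noah is ww.
Sara is unaffected so carries W and passed w to Priya (ww), so Sara is Ww.
The cross gives 1/2 Ww : 1/2 ww, so P(offspring is unaffected) = 1/2.

1/2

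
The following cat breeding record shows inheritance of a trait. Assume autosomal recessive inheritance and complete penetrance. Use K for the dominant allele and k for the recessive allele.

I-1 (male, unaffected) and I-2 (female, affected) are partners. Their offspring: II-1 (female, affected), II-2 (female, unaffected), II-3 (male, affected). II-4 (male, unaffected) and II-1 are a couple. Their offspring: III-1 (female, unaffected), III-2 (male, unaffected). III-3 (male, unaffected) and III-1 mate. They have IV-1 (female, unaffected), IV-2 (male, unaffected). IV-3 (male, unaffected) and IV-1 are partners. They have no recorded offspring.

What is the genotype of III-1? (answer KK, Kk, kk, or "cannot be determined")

Kk

From phenotype alone, III-1 is KK or Kk.
III-1 is unaffected so carries K and received k from II-1 (kk), so III-1 is Kk.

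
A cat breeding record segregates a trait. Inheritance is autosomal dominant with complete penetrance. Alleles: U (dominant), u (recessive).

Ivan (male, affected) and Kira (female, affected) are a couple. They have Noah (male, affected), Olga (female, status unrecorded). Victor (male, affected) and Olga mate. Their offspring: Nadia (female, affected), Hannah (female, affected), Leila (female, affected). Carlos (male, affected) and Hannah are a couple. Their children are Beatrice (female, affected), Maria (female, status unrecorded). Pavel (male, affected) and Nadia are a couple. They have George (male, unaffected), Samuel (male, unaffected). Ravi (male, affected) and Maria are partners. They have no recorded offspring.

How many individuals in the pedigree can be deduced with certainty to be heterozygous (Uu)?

Obligate heterozygotes: Nadia is affected so carries U and passed u to George (uu), so Nadia is Uu; Pavel is affected so carries U and passed u to George (uu), so Pavel is Uu.
Every other individual is either homozygous by phenotype or has at least one consistent homozygous assignment, so the count is 2.

2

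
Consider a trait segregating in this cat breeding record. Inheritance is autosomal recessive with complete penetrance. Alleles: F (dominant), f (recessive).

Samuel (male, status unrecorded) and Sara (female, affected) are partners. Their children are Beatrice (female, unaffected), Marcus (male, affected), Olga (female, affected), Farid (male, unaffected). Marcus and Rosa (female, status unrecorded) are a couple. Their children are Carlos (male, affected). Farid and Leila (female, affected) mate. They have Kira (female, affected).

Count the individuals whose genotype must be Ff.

3

Obligate heterozygotes: Samuel passed F to Beatrice (Ff, whose f came from Sara) and passed f to Marcus (ff), so Samuel is Ff; Beatrice is unaffected so carries F and received f from Sara (ff), so Beatrice is Ff; Farid is unaffected so carries F and received f from Sara (ff), so Farid is Ff.
Every other individual is either homozygous by phenotype or has at least one consistent homozygous assignment, so the count is 3.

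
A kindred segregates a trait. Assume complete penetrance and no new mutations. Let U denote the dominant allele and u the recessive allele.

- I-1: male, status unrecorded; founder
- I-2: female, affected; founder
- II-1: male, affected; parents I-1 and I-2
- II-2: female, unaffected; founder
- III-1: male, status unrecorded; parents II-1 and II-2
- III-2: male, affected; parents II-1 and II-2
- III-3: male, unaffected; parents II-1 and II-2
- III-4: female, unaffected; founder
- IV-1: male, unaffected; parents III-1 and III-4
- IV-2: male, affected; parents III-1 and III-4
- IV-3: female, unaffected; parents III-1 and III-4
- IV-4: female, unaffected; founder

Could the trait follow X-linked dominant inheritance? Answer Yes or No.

Under X-linked dominant, III-2 (affected, male) cannot arise from II-1 (affected) × II-2 (unaffected).

No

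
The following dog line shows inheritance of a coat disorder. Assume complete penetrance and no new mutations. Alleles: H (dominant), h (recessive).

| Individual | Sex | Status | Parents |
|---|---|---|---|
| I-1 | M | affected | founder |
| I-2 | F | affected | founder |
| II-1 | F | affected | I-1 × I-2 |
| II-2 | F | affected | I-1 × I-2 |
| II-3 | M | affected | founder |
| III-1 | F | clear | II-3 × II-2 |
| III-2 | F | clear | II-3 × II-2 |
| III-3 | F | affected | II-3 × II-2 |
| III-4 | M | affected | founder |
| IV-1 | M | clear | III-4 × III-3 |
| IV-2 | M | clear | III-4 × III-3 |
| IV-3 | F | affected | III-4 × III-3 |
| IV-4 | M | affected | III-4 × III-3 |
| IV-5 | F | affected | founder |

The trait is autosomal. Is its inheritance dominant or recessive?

dominant

II-3 and II-2 are both affected yet have a clear child III-1. Under a recessive model two affected parents are homozygous and every child would be affected, so the trait cannot be recessive.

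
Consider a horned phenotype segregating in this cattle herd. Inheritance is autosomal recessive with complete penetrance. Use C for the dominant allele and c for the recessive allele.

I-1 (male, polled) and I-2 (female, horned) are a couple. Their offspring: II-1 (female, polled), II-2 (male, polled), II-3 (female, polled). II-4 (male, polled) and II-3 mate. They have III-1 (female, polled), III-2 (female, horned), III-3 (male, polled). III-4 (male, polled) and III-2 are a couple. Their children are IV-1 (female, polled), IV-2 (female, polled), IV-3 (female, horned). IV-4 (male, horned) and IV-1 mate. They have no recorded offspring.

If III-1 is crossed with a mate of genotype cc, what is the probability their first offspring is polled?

II-4 is polled so carries C and passed c to III-2 (cc), so II-4 is Cc.
II-3 is polled so carries C and received c from I-2 (cc), so II-3 is Cc.
III-1 is a polled offspring of II-4 (Cc) × II-3 (Cc), whose cross gives 1/4 CC : 1/2 Cc : 1/4 cc; conditioning on being polled, III-1 is CC with probability 1/3, Cc with probability 2/3.
Summing over parental genotype combinations, P(offspring is polled) = 1/3·1 + 2/3·1/2 = 2/3.

2/3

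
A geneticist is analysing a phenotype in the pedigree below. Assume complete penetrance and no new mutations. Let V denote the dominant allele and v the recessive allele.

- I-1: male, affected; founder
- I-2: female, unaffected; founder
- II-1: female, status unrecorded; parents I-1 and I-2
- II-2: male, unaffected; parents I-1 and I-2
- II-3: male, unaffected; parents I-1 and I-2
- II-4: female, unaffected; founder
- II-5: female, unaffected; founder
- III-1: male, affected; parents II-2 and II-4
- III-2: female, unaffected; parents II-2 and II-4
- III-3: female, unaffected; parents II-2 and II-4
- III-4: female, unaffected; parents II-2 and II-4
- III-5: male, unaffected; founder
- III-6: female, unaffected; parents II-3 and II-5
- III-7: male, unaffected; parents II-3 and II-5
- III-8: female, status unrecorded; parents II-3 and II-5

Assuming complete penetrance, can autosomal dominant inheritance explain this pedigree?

No

Under autosomal dominant, III-1 (affected, male) cannot arise from II-2 (unaffected) × II-4 (unaffected).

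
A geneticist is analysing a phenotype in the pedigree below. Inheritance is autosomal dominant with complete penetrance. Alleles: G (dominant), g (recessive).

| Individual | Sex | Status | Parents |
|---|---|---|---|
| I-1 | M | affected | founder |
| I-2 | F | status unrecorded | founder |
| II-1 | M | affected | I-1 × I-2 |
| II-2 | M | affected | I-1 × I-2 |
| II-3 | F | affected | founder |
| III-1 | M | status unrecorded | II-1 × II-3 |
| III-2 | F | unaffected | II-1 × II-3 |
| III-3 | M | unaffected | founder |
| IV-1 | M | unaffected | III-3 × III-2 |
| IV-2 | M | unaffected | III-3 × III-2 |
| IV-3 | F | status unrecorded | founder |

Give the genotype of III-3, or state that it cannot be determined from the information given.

gg

III-3 is unaffected, so III-3 is gg.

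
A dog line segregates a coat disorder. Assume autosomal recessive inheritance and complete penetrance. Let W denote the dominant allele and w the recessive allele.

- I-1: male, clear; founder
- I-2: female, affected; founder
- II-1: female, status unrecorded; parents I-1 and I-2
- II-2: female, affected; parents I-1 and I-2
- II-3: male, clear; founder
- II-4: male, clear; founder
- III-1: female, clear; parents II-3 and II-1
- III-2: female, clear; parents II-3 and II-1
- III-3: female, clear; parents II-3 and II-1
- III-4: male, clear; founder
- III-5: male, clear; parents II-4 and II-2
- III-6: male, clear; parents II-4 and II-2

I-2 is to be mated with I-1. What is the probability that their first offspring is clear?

I-2 is affected, so I-2 is ww.
I-1 is clear so carries W and passed w to II-2 (ww), so I-1 is Ww.
The cross gives 1/2 Ww : 1/2 ww, so P(offspring is clear) = 1/2.

1/2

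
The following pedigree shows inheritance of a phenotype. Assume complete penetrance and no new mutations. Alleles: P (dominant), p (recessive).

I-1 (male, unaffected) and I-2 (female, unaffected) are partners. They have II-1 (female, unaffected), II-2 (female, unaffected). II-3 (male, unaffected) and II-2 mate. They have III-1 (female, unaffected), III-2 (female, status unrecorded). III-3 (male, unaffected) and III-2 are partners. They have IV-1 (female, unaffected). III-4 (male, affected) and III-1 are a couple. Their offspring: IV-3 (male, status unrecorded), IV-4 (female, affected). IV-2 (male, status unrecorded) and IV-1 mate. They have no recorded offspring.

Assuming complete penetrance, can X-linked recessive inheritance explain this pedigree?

Yes

A consistent assignment under X-linked recessive exists: I-1 X^P Y, I-2 X^P X^p, II-1 X^P X^P, II-2 X^P X^p, II-3 X^P Y, III-1 X^P X^p, III-2 X^P X^P, III-3 X^P Y, III-4 X^p Y, IV-1 X^P X^P, IV-2 X^P Y, IV-3 X^P Y, IV-4 X^p X^p.
In this assignment every recorded phenotype matches its genotype and every non-founder's genotype is obtainable from its parents' genotypes, so the pedigree is consistent.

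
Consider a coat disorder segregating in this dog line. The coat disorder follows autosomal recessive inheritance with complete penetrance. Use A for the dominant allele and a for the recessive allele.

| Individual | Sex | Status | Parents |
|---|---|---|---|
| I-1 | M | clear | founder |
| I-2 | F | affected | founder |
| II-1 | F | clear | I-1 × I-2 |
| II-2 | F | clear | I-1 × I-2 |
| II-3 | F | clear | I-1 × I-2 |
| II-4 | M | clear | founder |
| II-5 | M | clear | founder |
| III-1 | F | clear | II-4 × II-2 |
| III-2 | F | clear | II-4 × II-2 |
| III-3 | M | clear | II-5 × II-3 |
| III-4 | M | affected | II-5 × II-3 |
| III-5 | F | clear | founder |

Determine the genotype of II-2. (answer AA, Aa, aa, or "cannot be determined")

From phenotype alone, II-2 is AA or Aa.
II-2 is clear so carries A and received a from I-2 (aa), so II-2 is Aa.

Aa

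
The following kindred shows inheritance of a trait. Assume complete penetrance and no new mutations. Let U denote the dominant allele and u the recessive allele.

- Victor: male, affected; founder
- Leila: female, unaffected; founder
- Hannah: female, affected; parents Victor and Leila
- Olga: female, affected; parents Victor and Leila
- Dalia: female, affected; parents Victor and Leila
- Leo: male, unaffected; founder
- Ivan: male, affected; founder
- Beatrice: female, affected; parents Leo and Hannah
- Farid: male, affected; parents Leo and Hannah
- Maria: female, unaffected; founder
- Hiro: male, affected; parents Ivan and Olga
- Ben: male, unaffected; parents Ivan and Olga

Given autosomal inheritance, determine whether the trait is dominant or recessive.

Ivan and Olga are both affected yet have an unaffected child Ben. Under a recessive model two affected parents are homozygous and every child would be affected, so the trait cannot be recessive.

dominant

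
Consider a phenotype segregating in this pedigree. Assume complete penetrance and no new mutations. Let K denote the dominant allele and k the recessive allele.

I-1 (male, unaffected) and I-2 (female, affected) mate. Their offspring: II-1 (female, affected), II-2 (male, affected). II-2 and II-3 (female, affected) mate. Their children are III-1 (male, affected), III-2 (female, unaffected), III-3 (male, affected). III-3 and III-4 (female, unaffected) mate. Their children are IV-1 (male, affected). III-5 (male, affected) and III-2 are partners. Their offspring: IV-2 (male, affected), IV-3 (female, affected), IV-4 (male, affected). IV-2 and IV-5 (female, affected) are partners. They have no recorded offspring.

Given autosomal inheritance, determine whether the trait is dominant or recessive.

dominant

II-2 and II-3 are both affected yet have an unaffected child III-2. Under a recessive model two affected parents are homozygous and every child would be affected, so the trait cannot be recessive.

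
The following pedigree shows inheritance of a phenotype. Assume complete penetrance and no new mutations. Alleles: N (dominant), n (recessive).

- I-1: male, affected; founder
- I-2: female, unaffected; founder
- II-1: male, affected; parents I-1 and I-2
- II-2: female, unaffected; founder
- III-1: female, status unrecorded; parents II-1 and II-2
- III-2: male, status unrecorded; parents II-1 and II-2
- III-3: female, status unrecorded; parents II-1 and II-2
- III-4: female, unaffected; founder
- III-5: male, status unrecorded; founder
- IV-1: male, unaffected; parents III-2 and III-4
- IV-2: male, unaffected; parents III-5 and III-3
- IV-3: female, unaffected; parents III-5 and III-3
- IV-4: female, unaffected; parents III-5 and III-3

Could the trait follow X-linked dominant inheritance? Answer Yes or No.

No

Under X-linked dominant, II-1 (affected, male) cannot arise from I-1 (affected) × I-2 (unaffected).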